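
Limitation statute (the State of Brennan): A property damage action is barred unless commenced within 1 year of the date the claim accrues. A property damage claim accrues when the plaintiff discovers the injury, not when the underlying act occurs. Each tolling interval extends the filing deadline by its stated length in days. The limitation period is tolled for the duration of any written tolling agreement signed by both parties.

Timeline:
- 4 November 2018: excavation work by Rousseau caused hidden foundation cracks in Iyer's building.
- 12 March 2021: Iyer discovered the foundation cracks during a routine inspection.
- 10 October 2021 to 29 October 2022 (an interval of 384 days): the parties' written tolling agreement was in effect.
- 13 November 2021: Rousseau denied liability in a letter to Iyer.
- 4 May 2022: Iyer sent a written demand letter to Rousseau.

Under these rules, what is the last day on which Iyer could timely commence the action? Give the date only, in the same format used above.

Accrual is tied to discovery, so the period began on 12 March 2021 rather than on 4 November 2018 when the act occurred.
Adding the 1 year base period to 12 March 2021 gives a deadline of 12 March 2022, before any tolling.
The written tolling agreement from 10 October 2021 to 29 October 2022 tolled the period for 384 days, extending the deadline to 31 March 2023.
The other events in the timeline have no effect on the limitation period under the stated rules.

31 March 2023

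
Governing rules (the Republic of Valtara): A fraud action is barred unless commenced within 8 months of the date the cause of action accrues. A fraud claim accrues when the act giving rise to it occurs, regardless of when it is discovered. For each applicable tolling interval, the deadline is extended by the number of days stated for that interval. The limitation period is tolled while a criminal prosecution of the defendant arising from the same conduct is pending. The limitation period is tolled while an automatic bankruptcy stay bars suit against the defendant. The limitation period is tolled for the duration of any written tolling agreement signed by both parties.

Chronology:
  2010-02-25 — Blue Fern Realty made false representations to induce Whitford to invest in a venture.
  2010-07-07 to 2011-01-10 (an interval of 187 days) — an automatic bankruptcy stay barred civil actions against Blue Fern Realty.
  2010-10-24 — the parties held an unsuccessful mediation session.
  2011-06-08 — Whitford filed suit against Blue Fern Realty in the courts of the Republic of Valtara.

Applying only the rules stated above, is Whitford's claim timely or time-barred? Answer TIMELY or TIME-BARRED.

The claim accrued on 2010-02-25, when the wrongful act occurred.
The untolled deadline — 8 months after 2010-02-25 — is 2010-10-25.
The automatic bankruptcy stay from 2010-07-07 to 2011-01-10 tolled the period for 187 days, extending the deadline to 2011-04-30.
Nothing else in the chronology tolls or restarts the period.
Filing on 2011-06-08 missed the 2011-04-30 deadline — the action is time-barred.

TIME-BARRED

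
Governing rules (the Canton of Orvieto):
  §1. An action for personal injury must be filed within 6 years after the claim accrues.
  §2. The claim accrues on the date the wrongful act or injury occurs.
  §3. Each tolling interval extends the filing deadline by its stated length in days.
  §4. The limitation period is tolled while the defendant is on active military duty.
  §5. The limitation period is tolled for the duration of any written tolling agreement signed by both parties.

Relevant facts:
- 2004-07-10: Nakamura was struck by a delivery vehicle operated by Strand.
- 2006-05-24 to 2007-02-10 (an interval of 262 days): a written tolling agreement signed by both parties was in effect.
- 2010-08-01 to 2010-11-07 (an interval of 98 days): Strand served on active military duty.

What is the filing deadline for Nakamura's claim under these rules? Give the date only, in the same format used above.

The claim accrued on 2004-07-10, when the wrongful act occurred.
Adding the 6 years base period to 2004-07-10 gives a deadline of 2010-07-10, before any tolling.
The written tolling agreement from 2006-05-24 to 2007-02-10 tolled the period for 262 days, extending the deadline to 2011-03-29.
The period was tolled for 98 days by the defendant's active military service (2010-08-01 to 2010-11-07), pushing the deadline to 2011-07-05.

2011-07-05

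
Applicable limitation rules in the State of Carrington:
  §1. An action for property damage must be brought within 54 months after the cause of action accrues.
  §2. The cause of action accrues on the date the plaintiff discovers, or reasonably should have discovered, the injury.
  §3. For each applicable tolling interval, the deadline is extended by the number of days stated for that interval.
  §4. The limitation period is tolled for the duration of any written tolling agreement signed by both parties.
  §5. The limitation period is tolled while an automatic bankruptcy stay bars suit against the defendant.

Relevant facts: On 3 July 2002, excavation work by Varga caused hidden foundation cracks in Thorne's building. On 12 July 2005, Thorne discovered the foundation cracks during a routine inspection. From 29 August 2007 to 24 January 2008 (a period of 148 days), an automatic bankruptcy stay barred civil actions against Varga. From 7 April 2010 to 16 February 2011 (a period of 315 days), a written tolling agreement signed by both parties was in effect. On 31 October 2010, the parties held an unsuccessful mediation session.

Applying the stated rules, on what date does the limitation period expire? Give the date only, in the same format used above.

Under the discovery rule, the claim accrued on 12 July 2005, when Thorne discovered the injury — not on the 3 July 2002 date of the underlying act.
54 months from 12 July 2005 is 12 January 2010.
Because the automatic bankruptcy stay ran from 29 August 2007 to 24 January 2008, the deadline is extended by 148 days to 9 June 2010.
Because the written tolling agreement ran from 7 April 2010 to 16 February 2011, the deadline is extended by 315 days to 20 April 2011.
The other events in the timeline have no effect on the limitation period under the stated rules.

20 April 2011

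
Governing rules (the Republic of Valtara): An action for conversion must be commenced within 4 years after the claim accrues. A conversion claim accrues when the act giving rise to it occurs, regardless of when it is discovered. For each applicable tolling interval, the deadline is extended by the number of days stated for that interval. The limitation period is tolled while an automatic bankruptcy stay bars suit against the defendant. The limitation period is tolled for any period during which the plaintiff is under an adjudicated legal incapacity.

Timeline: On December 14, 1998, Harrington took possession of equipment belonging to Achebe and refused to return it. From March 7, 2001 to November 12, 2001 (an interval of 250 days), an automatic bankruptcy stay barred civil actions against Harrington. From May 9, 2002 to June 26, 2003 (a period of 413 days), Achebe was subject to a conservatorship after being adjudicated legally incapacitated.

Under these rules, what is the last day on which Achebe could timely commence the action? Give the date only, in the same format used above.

The limitation period began to run on December 14, 1998.
4 years from December 14, 1998 is December 14, 2002.
Because the automatic bankruptcy stay ran from March 7, 2001 to November 12, 2001, the deadline is extended by 250 days to August 21, 2003.
The plaintiff's legal incapacity from May 9, 2002 to June 26, 2003 tolled the period for 413 days, extending the deadline to October 7, 2004.

October 7, 2004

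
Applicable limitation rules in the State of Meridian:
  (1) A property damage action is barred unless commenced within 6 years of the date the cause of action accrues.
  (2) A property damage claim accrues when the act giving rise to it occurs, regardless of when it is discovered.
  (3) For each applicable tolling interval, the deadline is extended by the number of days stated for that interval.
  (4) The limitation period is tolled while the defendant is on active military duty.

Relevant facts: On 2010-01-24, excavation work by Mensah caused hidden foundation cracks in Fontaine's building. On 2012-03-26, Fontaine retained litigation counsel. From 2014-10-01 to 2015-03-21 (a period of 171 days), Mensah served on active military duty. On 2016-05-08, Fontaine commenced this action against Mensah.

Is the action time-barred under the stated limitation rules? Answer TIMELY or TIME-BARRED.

TIMELY

The limitation period began to run on 2010-01-24.
Adding the 6 years base period to 2010-01-24 gives a deadline of 2016-01-24, before any tolling.
The period was tolled for 171 days by the defendant's active military service (2014-10-01 to 2015-03-21), pushing the deadline to 2016-07-13.
The other events in the timeline have no effect on the limitation period under the stated rules.
Fontaine filed on 2016-05-08, before the 2016-07-13 deadline, so the action is timely.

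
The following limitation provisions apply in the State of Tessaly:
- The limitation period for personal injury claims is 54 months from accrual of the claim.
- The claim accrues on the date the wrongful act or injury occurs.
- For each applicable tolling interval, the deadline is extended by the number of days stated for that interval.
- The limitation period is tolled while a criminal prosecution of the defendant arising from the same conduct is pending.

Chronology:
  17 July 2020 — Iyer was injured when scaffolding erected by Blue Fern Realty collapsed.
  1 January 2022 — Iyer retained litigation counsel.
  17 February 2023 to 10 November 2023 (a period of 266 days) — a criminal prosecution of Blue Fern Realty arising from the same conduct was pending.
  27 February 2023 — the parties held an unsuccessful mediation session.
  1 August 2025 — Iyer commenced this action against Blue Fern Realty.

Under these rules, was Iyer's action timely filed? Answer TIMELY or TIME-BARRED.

The limitation period began to run on 17 July 2020.
The untolled deadline — 54 months after 17 July 2020 — is 17 January 2025.
Because the pending criminal prosecution ran from 17 February 2023 to 10 November 2023, the deadline is extended by 266 days to 10 October 2025.
None of the other events listed affects the running of the period under the stated rules.
Iyer filed on 1 August 2025, before the 10 October 2025 deadline, so the action is timely.

TIMELY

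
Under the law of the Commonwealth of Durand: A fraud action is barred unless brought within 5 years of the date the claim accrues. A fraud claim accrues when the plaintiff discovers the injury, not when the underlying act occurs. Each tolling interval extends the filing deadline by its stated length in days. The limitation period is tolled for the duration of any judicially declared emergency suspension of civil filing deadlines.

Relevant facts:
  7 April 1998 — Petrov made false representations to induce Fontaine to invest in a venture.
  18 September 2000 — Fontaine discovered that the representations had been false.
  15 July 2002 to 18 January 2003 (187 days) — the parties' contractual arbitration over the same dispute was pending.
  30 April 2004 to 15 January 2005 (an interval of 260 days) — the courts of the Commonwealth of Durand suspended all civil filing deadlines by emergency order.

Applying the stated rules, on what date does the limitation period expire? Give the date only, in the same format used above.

Accrual is tied to discovery, so the period began on 18 September 2000 rather than on 7 April 1998 when the act occurred.
Adding the 5 years base period to 18 September 2000 gives a deadline of 18 September 2005, before any tolling.
The period was tolled for 260 days by the emergency suspension of filing deadlines (30 April 2004 to 15 January 2005), pushing the deadline to 5 June 2006.
The pending related arbitration from 15 July 2002 to 18 January 2003 does not toll the period, because no stated rule makes a pending arbitration a tolling event.

5 June 2006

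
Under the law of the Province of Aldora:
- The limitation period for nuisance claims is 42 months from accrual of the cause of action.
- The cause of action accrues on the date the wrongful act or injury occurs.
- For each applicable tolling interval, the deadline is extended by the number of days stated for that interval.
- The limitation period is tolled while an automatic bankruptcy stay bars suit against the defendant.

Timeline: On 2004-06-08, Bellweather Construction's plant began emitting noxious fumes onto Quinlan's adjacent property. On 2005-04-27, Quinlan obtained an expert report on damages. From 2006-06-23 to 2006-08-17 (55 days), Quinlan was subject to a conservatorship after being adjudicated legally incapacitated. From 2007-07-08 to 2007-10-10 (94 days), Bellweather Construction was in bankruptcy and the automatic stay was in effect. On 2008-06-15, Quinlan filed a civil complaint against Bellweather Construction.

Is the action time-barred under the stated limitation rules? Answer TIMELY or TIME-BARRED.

The limitation period began to run on 2004-06-08.
The untolled deadline — 42 months after 2004-06-08 — is 2007-12-08.
The automatic bankruptcy stay from 2007-07-08 to 2007-10-10 tolled the period for 94 days, extending the deadline to 2008-03-11.
Although the plaintiff's incapacity ran from 2006-06-23 to 2006-08-17, the stated rules do not make that a tolling event, so it is disregarded.
The other events in the timeline have no effect on the limitation period under the stated rules.
Filing on 2008-06-15 missed the 2008-03-11 deadline — the action is time-barred.

TIME-BARRED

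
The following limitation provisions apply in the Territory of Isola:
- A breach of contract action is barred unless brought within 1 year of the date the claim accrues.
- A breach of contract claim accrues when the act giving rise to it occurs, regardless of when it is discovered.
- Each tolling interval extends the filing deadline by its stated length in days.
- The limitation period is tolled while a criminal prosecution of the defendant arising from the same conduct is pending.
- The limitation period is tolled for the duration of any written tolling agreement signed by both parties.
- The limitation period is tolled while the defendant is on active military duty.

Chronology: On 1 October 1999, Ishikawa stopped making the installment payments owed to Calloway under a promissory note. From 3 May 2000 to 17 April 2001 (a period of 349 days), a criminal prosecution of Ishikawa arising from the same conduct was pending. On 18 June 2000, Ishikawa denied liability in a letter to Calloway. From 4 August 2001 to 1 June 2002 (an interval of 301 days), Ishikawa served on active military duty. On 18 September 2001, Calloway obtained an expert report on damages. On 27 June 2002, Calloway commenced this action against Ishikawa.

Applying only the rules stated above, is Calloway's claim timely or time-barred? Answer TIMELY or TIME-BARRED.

The claim accrued on 1 October 1999, the date of the act.
Adding the 1 year base period to 1 October 1999 gives a deadline of 1 October 2000, before any tolling.
The period was tolled for 349 days by the pending criminal prosecution (3 May 2000 to 17 April 2001), pushing the deadline to 15 September 2001.
The period was tolled for 301 days by the defendant's active military service (4 August 2001 to 1 June 2002), pushing the deadline to 13 July 2002.
None of the other events listed affects the running of the period under the stated rules.
Filing on 27 June 2002 beat the 13 July 2002 deadline — the action is timely.

TIMELY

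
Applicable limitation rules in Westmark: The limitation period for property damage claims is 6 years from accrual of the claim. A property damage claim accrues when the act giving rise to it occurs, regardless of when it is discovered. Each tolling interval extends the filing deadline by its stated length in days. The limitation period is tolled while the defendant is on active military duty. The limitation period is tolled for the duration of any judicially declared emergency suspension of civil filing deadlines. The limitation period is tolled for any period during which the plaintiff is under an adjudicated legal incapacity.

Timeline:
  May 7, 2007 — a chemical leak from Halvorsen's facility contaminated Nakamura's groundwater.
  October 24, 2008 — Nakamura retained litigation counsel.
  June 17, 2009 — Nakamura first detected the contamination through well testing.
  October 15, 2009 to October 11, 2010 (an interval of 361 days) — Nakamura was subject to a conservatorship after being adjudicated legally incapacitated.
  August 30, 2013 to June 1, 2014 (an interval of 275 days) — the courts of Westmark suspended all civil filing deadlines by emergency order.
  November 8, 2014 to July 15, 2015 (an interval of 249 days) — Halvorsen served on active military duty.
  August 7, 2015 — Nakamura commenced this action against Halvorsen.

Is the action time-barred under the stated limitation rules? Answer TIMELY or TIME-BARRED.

Because the rule ties accrual to occurrence, the claim accrued on May 7, 2007, not on the June 17, 2009 discovery date.
6 years from May 7, 2007 is May 7, 2013.
The period was tolled for 361 days by the plaintiff's legal incapacity (October 15, 2009 to October 11, 2010), pushing the deadline to May 3, 2014.
The emergency suspension of filing deadlines from August 30, 2013 to June 1, 2014 tolled the period for 275 days, extending the deadline to February 2, 2015.
Because the defendant's active military service ran from November 8, 2014 to July 15, 2015, the deadline is extended by 249 days to October 9, 2015.
The other events in the timeline have no effect on the limitation period under the stated rules.
Nakamura filed on August 7, 2015, before the October 9, 2015 deadline, so the action is timely.

TIMELY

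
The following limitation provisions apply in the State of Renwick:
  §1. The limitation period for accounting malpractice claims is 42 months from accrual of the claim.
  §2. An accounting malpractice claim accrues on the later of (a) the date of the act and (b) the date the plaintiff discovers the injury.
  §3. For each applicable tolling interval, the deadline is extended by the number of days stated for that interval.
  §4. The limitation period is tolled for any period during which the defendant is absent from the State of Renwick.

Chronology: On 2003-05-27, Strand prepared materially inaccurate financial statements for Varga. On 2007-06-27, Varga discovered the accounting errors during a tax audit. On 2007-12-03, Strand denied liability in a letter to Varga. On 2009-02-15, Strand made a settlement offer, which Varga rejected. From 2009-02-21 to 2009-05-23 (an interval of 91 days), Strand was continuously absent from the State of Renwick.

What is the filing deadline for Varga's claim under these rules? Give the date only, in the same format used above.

2011-03-28

Taking the later of the act (2003-05-27) and discovery (2007-06-27), the claim accrued on 2007-06-27.
Adding the 42 months base period to 2007-06-27 gives a deadline of 2010-12-27, before any tolling.
The period was tolled for 91 days by the defendant's absence from the jurisdiction (2009-02-21 to 2009-05-23), pushing the deadline to 2011-03-28.
None of the other events listed affects the running of the period under the stated rules.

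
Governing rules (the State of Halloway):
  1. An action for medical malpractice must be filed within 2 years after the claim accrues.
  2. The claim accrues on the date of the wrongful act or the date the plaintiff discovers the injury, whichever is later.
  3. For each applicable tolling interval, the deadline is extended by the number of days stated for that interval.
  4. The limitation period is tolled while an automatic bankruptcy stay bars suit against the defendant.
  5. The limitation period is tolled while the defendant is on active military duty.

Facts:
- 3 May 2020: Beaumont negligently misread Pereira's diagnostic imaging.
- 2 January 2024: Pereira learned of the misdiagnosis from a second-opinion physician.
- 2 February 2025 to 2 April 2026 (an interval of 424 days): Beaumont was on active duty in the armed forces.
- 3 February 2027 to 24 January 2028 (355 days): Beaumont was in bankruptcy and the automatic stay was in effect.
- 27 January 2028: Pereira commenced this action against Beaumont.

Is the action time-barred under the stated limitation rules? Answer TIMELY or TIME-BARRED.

Taking the later of the act (3 May 2020) and discovery (2 January 2024), the claim accrued on 2 January 2024.
2 years from 2 January 2024 is 2 January 2026.
Because the defendant's active military service ran from 2 February 2025 to 2 April 2026, the deadline is extended by 424 days to 2 March 2027.
Because the automatic bankruptcy stay ran from 3 February 2027 to 24 January 2028, the deadline is extended by 355 days to 20 February 2028.
Pereira filed on 27 January 2028, before the 20 February 2028 deadline, so the action is timely.

TIMELY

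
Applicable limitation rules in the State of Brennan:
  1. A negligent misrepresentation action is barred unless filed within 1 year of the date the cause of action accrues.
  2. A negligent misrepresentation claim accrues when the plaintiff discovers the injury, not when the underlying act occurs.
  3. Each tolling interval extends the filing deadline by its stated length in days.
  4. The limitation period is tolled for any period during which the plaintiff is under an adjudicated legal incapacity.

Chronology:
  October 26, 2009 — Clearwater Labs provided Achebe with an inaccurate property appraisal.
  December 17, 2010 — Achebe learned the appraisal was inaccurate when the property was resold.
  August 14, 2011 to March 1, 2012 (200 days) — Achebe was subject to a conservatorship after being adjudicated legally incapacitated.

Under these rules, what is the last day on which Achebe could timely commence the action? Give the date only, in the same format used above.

July 4, 2012

Under the discovery rule, the claim accrued on December 17, 2010, when Achebe discovered the injury — not on the October 26, 2009 date of the underlying act.
Adding the 1 year base period to December 17, 2010 gives a deadline of December 17, 2011, before any tolling.
Because the plaintiff's legal incapacity ran from August 14, 2011 to March 1, 2012, the deadline is extended by 200 days to July 4, 2012.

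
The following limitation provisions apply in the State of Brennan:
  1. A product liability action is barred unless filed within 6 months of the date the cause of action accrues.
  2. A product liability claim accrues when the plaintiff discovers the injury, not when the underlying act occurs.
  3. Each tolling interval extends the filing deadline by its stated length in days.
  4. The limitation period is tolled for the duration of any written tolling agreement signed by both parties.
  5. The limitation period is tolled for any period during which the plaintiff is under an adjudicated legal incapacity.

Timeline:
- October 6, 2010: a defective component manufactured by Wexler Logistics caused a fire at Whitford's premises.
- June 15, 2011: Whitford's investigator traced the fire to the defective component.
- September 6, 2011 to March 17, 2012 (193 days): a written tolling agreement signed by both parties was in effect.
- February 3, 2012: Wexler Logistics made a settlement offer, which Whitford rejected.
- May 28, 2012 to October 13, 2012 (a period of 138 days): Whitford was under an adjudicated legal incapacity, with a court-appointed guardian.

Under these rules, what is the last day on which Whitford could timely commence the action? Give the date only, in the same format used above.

November 10, 2012

Accrual is tied to discovery, so the period began on June 15, 2011 rather than on October 6, 2010 when the act occurred.
6 months from June 15, 2011 is December 15, 2011.
The period was tolled for 193 days by the written tolling agreement (September 6, 2011 to March 17, 2012), pushing the deadline to June 25, 2012.
The plaintiff's legal incapacity from May 28, 2012 to October 13, 2012 tolled the period for 138 days, extending the deadline to November 10, 2012.
None of the other events listed affects the running of the period under the stated rules.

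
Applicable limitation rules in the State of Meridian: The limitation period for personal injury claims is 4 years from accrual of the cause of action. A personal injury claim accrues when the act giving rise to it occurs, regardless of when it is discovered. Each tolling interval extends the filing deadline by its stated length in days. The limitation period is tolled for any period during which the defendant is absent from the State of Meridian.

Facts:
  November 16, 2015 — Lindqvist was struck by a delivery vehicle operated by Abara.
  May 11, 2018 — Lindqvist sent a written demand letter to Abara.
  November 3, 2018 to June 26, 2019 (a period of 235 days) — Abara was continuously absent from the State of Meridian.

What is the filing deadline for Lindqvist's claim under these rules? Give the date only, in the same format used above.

July 8, 2020

The limitation period began to run on November 16, 2015.
Adding the 4 years base period to November 16, 2015 gives a deadline of November 16, 2019, before any tolling.
Because the defendant's absence from the jurisdiction ran from November 3, 2018 to June 26, 2019, the deadline is extended by 235 days to July 8, 2020.
Nothing else in the chronology tolls or restarts the period.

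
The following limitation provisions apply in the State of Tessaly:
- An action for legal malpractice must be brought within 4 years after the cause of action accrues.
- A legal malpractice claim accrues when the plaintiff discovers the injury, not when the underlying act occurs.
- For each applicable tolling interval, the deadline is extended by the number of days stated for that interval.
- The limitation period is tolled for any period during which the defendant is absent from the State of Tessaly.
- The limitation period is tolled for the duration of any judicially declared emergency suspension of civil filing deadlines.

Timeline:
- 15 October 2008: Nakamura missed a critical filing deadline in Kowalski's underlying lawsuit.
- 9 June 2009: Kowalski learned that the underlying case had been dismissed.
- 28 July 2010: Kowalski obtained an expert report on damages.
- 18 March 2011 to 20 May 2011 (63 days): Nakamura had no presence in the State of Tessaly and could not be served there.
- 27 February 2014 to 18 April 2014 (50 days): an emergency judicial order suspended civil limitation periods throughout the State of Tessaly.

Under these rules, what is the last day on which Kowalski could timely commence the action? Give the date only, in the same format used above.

11 August 2013

Accrual is tied to discovery, so the period began on 9 June 2009 rather than on 15 October 2008 when the act occurred.
4 years from 9 June 2009 is 9 June 2013.
The period was tolled for 63 days by the defendant's absence from the jurisdiction (18 March 2011 to 20 May 2011), pushing the deadline to 11 August 2013.
By the time the emergency suspension of filing deadlines began on 27 February 2014, the limitation period had already expired on 11 August 2013; that interval cannot revive it.
Nothing else in the chronology tolls or restarts the period.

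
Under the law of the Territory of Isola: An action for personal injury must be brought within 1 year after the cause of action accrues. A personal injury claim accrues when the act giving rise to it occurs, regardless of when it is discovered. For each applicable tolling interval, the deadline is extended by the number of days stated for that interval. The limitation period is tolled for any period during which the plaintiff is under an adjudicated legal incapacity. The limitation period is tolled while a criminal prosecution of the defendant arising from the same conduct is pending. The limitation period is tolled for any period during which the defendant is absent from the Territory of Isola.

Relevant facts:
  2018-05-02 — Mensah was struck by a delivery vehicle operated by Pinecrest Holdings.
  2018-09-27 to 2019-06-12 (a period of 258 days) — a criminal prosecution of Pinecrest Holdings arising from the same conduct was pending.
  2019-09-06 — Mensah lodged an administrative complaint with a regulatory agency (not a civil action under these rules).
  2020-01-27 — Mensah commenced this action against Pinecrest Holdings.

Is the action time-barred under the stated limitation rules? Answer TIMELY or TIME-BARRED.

The cause of action accrued on 2018-05-02, the date of the act.
1 year from 2018-05-02 is 2019-05-02.
Because the pending criminal prosecution ran from 2018-09-27 to 2019-06-12, the deadline is extended by 258 days to 2020-01-15.
None of the other events listed affects the running of the period under the stated rules.
Mensah filed on 2020-01-27, after the 2020-01-15 deadline, so the action is time-barred.

TIME-BARRED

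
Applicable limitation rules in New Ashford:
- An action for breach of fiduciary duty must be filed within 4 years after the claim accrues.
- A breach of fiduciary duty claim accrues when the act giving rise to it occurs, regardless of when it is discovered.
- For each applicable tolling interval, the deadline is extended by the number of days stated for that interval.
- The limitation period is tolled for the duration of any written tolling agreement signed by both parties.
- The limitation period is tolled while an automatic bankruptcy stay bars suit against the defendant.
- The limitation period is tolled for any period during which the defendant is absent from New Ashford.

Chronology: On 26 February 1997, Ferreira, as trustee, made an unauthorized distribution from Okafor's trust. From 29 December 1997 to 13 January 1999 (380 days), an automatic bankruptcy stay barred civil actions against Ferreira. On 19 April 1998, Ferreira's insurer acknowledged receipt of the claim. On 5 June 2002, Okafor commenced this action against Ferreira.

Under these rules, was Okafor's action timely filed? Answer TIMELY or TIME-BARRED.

The claim accrued on 26 February 1997, when the wrongful act occurred.
4 years from 26 February 1997 is 26 February 2001.
Because the automatic bankruptcy stay ran from 29 December 1997 to 13 January 1999, the deadline is extended by 380 days to 13 March 2002.
None of the other events listed affects the running of the period under the stated rules.
The 5 June 2002 filing falls after the 13 March 2002 deadline; the claim is time-barred.

TIME-BARRED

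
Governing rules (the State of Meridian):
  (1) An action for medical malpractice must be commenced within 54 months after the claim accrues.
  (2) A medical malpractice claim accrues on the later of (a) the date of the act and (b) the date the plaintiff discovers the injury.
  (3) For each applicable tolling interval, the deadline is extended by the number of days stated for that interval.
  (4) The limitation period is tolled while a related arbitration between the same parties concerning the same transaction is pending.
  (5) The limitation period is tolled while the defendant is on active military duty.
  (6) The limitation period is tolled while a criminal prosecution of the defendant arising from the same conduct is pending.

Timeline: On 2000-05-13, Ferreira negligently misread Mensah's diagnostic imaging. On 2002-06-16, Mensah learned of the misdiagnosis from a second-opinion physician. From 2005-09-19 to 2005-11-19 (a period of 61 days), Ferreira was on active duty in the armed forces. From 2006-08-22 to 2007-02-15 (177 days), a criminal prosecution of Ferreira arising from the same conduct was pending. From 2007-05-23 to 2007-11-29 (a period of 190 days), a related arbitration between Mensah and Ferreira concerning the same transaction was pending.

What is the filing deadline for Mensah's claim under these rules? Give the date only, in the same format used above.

Taking the later of the act (2000-05-13) and discovery (2002-06-16), the claim accrued on 2002-06-16.
Adding the 54 months base period to 2002-06-16 gives a deadline of 2006-12-16, before any tolling.
Because the defendant's active military service ran from 2005-09-19 to 2005-11-19, the deadline is extended by 61 days to 2007-02-15.
Because the pending criminal prosecution ran from 2006-08-22 to 2007-02-15, the deadline is extended by 177 days to 2007-08-11.
The pending related arbitration from 2007-05-23 to 2007-11-29 tolled the period for 190 days, extending the deadline to 2008-02-17.

2008-02-17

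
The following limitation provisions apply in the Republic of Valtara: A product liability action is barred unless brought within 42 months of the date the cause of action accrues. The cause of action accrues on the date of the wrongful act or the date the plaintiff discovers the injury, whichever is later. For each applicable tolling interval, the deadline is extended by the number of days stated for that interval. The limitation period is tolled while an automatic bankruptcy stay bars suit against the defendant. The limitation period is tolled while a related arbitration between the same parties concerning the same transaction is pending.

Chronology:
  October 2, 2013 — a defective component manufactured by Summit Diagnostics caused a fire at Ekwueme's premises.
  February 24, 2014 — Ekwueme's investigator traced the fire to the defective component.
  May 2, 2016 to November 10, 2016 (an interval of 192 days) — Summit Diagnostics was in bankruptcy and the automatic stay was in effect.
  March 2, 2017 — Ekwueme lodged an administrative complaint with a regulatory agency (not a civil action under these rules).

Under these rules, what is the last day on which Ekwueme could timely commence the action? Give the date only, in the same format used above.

March 4, 2018

Taking the later of the act (October 2, 2013) and discovery (February 24, 2014), the claim accrued on February 24, 2014.
42 months from February 24, 2014 is August 24, 2017.
The automatic bankruptcy stay from May 2, 2016 to November 10, 2016 tolled the period for 192 days, extending the deadline to March 4, 2018.
The other events in the timeline have no effect on the limitation period under the stated rules.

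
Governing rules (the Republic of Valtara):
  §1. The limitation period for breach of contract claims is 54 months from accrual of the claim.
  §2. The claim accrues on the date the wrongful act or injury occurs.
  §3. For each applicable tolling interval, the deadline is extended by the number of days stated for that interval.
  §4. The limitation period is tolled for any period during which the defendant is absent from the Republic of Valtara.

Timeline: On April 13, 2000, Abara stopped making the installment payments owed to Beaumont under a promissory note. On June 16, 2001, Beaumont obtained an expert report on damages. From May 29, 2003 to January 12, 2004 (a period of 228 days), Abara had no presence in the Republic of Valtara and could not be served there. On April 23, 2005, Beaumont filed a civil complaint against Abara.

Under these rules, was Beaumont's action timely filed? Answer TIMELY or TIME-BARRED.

The claim accrued on April 13, 2000, the date of the act.
The untolled deadline — 54 months after April 13, 2000 — is October 13, 2004.
The defendant's absence from the jurisdiction from May 29, 2003 to January 12, 2004 tolled the period for 228 days, extending the deadline to May 29, 2005.
None of the other events listed affects the running of the period under the stated rules.
The April 23, 2005 filing precedes the May 29, 2005 deadline; the claim is timely.

TIMELY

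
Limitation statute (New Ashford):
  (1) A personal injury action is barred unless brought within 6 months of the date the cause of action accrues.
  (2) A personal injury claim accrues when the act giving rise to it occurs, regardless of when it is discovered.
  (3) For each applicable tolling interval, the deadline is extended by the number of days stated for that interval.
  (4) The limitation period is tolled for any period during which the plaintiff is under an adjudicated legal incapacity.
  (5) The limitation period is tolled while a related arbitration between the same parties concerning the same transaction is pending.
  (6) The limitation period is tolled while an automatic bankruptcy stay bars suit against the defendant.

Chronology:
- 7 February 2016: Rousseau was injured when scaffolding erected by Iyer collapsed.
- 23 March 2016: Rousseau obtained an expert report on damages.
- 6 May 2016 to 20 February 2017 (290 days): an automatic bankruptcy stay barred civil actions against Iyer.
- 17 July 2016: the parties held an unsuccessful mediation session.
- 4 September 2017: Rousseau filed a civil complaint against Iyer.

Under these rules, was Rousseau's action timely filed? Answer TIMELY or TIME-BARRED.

TIME-BARRED

The claim accrued on 7 February 2016, when the wrongful act occurred.
Adding the 6 months base period to 7 February 2016 gives a deadline of 7 August 2016, before any tolling.
The automatic bankruptcy stay from 6 May 2016 to 20 February 2017 tolled the period for 290 days, extending the deadline to 24 May 2017.
Nothing else in the chronology tolls or restarts the period.
The 4 September 2017 filing falls after the 24 May 2017 deadline; the claim is time-barred.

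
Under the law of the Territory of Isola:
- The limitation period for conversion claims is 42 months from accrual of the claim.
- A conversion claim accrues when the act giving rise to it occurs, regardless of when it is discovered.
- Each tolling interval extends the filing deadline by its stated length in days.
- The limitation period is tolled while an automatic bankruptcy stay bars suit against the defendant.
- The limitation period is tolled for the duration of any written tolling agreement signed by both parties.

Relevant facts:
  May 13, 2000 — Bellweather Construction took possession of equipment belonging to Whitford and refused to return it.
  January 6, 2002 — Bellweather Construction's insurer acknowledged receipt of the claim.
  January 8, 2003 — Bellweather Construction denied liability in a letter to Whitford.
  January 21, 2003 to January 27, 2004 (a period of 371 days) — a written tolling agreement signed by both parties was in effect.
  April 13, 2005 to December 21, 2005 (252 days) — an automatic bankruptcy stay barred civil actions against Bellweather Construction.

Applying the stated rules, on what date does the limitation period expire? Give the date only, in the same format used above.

November 18, 2004

The limitation period began to run on May 13, 2000.
42 months from May 13, 2000 is November 13, 2003.
The period was tolled for 371 days by the written tolling agreement (January 21, 2003 to January 27, 2004), pushing the deadline to November 18, 2004.
By the time the automatic bankruptcy stay began on April 13, 2005, the limitation period had already expired on November 18, 2004; that interval cannot revive it.
The other events in the timeline have no effect on the limitation period under the stated rules.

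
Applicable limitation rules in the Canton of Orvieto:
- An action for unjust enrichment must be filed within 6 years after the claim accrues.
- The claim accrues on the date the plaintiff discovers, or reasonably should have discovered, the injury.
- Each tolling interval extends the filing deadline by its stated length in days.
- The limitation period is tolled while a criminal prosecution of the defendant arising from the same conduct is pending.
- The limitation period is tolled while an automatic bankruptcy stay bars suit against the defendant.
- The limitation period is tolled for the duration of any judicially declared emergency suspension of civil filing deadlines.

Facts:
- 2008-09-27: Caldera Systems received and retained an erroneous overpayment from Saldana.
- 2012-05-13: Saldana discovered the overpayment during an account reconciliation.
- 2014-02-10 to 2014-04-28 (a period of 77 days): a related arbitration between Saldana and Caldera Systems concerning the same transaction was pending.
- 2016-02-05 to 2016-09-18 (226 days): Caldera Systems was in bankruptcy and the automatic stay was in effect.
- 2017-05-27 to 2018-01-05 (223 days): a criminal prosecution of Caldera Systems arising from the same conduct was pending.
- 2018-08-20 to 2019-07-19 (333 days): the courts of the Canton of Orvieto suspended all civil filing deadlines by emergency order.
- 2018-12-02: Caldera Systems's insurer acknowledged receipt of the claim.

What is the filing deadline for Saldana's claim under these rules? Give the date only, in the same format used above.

2020-07-03

Accrual is tied to discovery, so the period began on 2012-05-13 rather than on 2008-09-27 when the act occurred.
6 years from 2012-05-13 is 2018-05-13.
Because the automatic bankruptcy stay ran from 2016-02-05 to 2016-09-18, the deadline is extended by 226 days to 2018-12-25.
The period was tolled for 223 days by the pending criminal prosecution (2017-05-27 to 2018-01-05), pushing the deadline to 2019-08-05.
The emergency suspension of filing deadlines from 2018-08-20 to 2019-07-19 tolled the period for 333 days, extending the deadline to 2020-07-03.
The pending related arbitration from 2014-02-10 to 2014-04-28 does not toll the period, because no stated rule makes a pending arbitration a tolling event.
The other events in the timeline have no effect on the limitation period under the stated rules.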